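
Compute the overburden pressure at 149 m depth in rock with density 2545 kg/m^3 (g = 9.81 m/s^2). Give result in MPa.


P = rho * g * z / 1e6
= 2545 * 9.81 * 149 / 1e6
= 3720001.05 / 1e6
= 3.72 MPa

3.72


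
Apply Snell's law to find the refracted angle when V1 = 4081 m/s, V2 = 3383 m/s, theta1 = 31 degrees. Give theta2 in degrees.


sin(theta1) = sin(31 deg) = 0.515038
sin(theta2) = V2/V1 * sin(theta1) = 3383/4081 * 0.515038 = 0.426948
theta2 = arcsin(0.426948) = 25.274 degrees

25.274


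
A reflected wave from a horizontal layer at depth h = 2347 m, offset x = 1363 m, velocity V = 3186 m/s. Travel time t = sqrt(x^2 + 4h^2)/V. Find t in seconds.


x^2 + 4h^2 = 1363^2 + 4*2347^2 = 1857769 + 22033636 = 23891405
sqrt(23891405) = 4887.8835
t = 4887.8835 / 3186 = 1.5342 s

1.5342


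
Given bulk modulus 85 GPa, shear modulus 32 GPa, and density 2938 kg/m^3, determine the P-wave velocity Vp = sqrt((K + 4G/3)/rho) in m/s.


First compute the effective modulus:
K + 4G/3 = 85e9 + 4*32e9/3 = 127666666666.67 Pa
Then divide by density:
127666666666.67 / 2938 = 43453596.5509 Pa/(kg/m^3)
Take the square root:
Vp = sqrt(43453596.5509) = 6591.93 m/s

6591.93


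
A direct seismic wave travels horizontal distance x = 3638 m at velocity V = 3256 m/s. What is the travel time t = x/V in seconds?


t = x / V
= 3638 / 3256
= 1.1173 s

1.1173


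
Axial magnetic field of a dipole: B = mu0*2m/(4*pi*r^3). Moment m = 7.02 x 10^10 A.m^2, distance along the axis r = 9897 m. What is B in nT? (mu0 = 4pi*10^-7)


m = 7.02 x 10^10 = 70200000000 A.m^2
2m = 140400000000 A.m^2
r^3 = 9897^3 = 969417177273
B = (4pi*10^-7) * 140400000000 / (4*pi * 969417177273) * 1e9
= 176431.843426 / 12182055529538.44 * 1e9
= 14.4829 nT

14.4829


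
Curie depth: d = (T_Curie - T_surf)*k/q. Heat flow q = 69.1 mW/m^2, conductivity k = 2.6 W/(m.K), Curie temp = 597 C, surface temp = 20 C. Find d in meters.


T_Curie - T_surf = 597 - 20 = 577 C
Convert q to W/m^2: 69.1 mW/m^2 = 0.0691 W/m^2
d = 577 * 2.6 / 0.0691 = 21710.56 m

21710.56


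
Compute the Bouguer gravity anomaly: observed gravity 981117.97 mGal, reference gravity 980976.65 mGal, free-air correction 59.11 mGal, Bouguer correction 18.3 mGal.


BA = g_obs - g_ref + FAC - BC
= 981117.97 - 980976.65 + 59.11 - 18.3
= 182.13 mGal

182.13


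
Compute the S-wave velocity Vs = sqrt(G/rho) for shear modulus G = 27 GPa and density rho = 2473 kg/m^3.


Convert G to Pa: G = 27e9 Pa
Compute G/rho = 27e9 / 2473 = 10917913.4654
Vs = sqrt(10917913.4654) = 3304.23 m/s

3304.23


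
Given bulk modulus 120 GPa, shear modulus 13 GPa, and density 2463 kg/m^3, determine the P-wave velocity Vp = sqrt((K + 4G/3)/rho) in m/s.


First compute the effective modulus:
K + 4G/3 = 120e9 + 4*13e9/3 = 137333333333.33 Pa
Then divide by density:
137333333333.33 / 2463 = 55758560.0217 Pa/(kg/m^3)
Take the square root:
Vp = sqrt(55758560.0217) = 7467.17 m/s

7467.17


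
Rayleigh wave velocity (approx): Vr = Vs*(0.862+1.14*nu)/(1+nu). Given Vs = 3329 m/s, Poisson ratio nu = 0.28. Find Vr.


Numerator factor = 0.862 + 1.14*0.28 = 1.1812
Denominator = 1 + 0.28 = 1.28
Vr = 3329 * 1.1812 / 1.28 = 3072.04 m/s

3072.04


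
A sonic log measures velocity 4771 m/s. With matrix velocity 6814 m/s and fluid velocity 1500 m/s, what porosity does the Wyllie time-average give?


1/V - 1/Vm = 1/4771 - 1/6814 = 6.284e-05
1/Vf - 1/Vm = 1/1500 - 1/6814 = 0.00051991
phi = 6.284e-05 / 0.00051991 = 0.1209

0.1209


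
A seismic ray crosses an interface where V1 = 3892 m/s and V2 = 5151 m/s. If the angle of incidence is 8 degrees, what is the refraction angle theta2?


sin(theta1) = sin(8 deg) = 0.139173
sin(theta2) = V2/V1 * sin(theta1) = 5151/3892 * 0.139173 = 0.184193
theta2 = arcsin(0.184193) = 10.6141 degrees

10.6141


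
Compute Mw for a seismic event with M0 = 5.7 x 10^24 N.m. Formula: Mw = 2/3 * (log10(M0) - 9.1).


log10(M0) = log10(5.7 x 10^24) = 24.7559
Mw = 2/3 * (24.7559 - 9.1)
= 2/3 * 15.6559
= 10.44

10.44


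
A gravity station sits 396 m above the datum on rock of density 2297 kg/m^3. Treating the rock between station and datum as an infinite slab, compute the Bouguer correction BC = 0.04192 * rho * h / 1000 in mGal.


BC = 0.04192 * rho * h / 1000
= 0.04192 * 2297 * 396 / 1000
= 38.1309 mGal

38.1309


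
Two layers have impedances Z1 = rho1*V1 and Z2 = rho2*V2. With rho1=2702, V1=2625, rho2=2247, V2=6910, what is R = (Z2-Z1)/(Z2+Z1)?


Z1 = 2702 * 2625 = 7092750
Z2 = 2247 * 6910 = 15526770
R = (15526770 - 7092750) / (15526770 + 7092750) = 8434020 / 22619520 = 0.3729

0.3729


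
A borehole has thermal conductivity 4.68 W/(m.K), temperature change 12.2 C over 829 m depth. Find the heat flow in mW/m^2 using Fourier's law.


q = k * dT / dz * 1000
= 4.68 * 12.2 / 829 * 1000
= 0.068873 * 1000
= 68.8733 mW/m^2

68.8733


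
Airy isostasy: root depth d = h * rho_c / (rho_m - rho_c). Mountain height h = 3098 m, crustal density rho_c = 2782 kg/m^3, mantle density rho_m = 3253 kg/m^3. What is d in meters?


rho_m - rho_c = 3253 - 2782 = 471
d = 3098 * 2782 / 471
= 8618636 / 471
= 18298.59 m

18298.59


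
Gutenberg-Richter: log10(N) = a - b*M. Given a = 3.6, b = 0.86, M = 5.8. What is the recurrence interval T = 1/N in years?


log10(N) = 3.6 - 0.86*5.8 = -1.388
N = 10^-1.388 = 0.040926
T = 1/N = 1/0.040926 = 24.4343 years

24.4343


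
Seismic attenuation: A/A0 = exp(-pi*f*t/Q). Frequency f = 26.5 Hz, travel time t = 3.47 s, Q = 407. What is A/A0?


pi*f*t/Q = pi*26.5*3.47/407 = 0.709792
A/A0 = exp(-0.709792) = 0.491747

0.491747


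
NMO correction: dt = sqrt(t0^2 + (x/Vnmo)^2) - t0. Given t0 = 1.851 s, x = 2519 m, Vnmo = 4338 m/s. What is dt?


x/Vnmo = 2519/4338 = 0.580682
(x/Vnmo)^2 = 0.337192
t0^2 = 3.426201
sqrt(3.426201 + 0.337192) = 1.939947
dt = 1.939947 - 1.851 = 0.088947

0.088947


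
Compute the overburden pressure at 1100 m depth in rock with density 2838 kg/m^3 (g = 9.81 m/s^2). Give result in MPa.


P = rho * g * z / 1e6
= 2838 * 9.81 * 1100 / 1e6
= 30624858.0 / 1e6
= 30.6249 MPa

30.6249


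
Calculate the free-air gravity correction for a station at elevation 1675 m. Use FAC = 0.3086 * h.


FAC = 0.3086 * h
= 0.3086 * 1675
= 516.905 mGal

516.905


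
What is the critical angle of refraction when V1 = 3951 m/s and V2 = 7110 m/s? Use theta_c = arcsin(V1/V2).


V1/V2 = 3951/7110 = 0.555696
theta_c = arcsin(0.555696) = 33.7587 degrees

33.7587


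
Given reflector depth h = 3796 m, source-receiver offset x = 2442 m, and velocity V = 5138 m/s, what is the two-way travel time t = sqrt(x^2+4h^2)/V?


x^2 + 4h^2 = 2442^2 + 4*3796^2 = 5963364 + 57638464 = 63601828
sqrt(63601828) = 7975.0754
t = 7975.0754 / 5138 = 1.5522 s

1.5522


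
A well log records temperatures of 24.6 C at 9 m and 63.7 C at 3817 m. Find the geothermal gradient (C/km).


dT = 63.7 - 24.6 = 39.1 C
dz = 3817 - 9 = 3808 m
gradient = dT/dz * 1000 = 39.1/3808 * 1000 = 10.2679 C/km

10.2679


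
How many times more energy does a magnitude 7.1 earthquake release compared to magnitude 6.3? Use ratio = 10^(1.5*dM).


M2 - M1 = 7.1 - 6.3 = 0.8
1.5 * 0.8 = 1.2
ratio = 10^1.2 = 15.85

15.85


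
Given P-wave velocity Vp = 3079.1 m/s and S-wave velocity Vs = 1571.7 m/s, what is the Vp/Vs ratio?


Vp/Vs = 3079.1 / 1571.7
= 1.9591

1.9591


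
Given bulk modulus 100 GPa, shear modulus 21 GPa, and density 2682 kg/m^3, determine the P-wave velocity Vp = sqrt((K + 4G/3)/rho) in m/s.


First compute the effective modulus:
K + 4G/3 = 100e9 + 4*21e9/3 = 128000000000.0 Pa
Then divide by density:
128000000000.0 / 2682 = 47725577.9269 Pa/(kg/m^3)
Take the square root:
Vp = sqrt(47725577.9269) = 6908.37 m/s

6908.37


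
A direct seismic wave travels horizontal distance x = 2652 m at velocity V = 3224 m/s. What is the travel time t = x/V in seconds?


t = x / V
= 2652 / 3224
= 0.8226 s

0.8226


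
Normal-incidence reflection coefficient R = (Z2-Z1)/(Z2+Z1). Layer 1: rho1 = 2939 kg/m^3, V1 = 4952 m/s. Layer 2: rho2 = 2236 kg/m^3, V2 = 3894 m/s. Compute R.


Z1 = 2939 * 4952 = 14553928
Z2 = 2236 * 3894 = 8706984
R = (8706984 - 14553928) / (8706984 + 14553928) = -5846944 / 23260912 = -0.2514

-0.2514


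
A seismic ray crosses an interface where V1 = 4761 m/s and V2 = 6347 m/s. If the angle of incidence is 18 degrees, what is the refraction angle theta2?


sin(theta1) = sin(18 deg) = 0.309017
sin(theta2) = V2/V1 * sin(theta1) = 6347/4761 * 0.309017 = 0.411958
theta2 = arcsin(0.411958) = 24.3279 degrees

24.3279


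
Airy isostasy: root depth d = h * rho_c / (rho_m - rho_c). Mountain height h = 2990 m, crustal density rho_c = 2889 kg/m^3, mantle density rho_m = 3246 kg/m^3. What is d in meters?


rho_m - rho_c = 3246 - 2889 = 357
d = 2990 * 2889 / 357
= 8638110 / 357
= 24196.39 m

24196.39


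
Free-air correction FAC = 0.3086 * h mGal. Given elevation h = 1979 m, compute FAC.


FAC = 0.3086 * h
= 0.3086 * 1979
= 610.7194 mGal

610.7194


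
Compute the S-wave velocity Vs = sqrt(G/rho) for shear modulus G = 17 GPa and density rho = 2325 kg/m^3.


Convert G to Pa: G = 17e9 Pa
Compute G/rho = 17e9 / 2325 = 7311827.957
Vs = sqrt(7311827.957) = 2704.04 m/s

2704.04


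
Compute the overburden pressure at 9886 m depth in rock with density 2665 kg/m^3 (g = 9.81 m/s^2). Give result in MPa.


P = rho * g * z / 1e6
= 2665 * 9.81 * 9886 / 1e6
= 258456123.9 / 1e6
= 258.4561 MPa

258.4561


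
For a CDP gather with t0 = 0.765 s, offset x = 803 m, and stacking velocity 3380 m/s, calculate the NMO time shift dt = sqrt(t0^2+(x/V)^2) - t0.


x/Vnmo = 803/3380 = 0.237574
(x/Vnmo)^2 = 0.056441
t0^2 = 0.585225
sqrt(0.585225 + 0.056441) = 0.801041
dt = 0.801041 - 0.765 = 0.036041

0.036041


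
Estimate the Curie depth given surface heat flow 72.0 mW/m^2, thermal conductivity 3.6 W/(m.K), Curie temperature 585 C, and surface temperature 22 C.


T_Curie - T_surf = 585 - 22 = 563 C
Convert q to W/m^2: 72.0 mW/m^2 = 0.072 W/m^2
d = 563 * 3.6 / 0.072 = 28150.0 m

28150.0


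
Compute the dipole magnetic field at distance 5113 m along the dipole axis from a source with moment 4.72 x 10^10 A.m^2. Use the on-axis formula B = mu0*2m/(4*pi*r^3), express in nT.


m = 4.72 x 10^10 = 47200000000 A.m^2
2m = 94400000000 A.m^2
r^3 = 5113^3 = 133667977897
B = (4pi*10^-7) * 94400000000 / (4*pi * 133667977897) * 1e9
= 118626.5386 / 1679721349525.67 * 1e9
= 70.6227 nT

70.6227


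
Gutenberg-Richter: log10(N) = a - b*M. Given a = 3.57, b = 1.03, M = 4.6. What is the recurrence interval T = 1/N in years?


log10(N) = 3.57 - 1.03*4.6 = -1.168
N = 10^-1.168 = 0.06792
T = 1/N = 1/0.06792 = 14.7231 years

14.7231


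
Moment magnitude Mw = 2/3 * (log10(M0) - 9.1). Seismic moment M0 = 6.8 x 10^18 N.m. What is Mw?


log10(M0) = log10(6.8 x 10^18) = 18.8325
Mw = 2/3 * (18.8325 - 9.1)
= 2/3 * 9.7325
= 6.49

6.49


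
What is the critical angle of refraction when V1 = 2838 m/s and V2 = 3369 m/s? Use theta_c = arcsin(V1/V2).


V1/V2 = 2838/3369 = 0.842386
theta_c = arcsin(0.842386) = 57.393 degrees

57.393


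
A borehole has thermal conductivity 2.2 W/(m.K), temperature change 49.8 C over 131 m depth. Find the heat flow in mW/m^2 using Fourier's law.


q = k * dT / dz * 1000
= 2.2 * 49.8 / 131 * 1000
= 0.836336 * 1000
= 836.3359 mW/m^2

836.3359


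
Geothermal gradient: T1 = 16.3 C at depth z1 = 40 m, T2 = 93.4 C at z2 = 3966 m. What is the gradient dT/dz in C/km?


dT = 93.4 - 16.3 = 77.1 C
dz = 3966 - 40 = 3926 m
gradient = dT/dz * 1000 = 77.1/3926 * 1000 = 19.6383 C/km

19.6383


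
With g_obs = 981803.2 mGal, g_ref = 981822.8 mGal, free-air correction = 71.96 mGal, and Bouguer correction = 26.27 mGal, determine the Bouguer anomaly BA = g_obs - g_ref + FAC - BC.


BA = g_obs - g_ref + FAC - BC
= 981803.2 - 981822.8 + 71.96 - 26.27
= 26.09 mGal

26.09


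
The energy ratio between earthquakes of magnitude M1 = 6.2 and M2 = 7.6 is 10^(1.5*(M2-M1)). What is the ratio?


M2 - M1 = 7.6 - 6.2 = 1.4
1.5 * 1.4 = 2.1
ratio = 10^2.1 = 125.89

125.89


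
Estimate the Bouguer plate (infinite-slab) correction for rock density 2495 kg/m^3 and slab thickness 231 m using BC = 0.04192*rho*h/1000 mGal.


BC = 0.04192 * rho * h / 1000
= 0.04192 * 2495 * 231 / 1000
= 24.1604 mGal

24.1604


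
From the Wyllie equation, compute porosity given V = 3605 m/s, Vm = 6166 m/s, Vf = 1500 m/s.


1/V - 1/Vm = 1/3605 - 1/6166 = 0.00011521
1/Vf - 1/Vm = 1/1500 - 1/6166 = 0.00050449
phi = 0.00011521 / 0.00050449 = 0.2284

0.2284


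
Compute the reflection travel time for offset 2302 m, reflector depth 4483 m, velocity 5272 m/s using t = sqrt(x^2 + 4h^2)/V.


x^2 + 4h^2 = 2302^2 + 4*4483^2 = 5299204 + 80389156 = 85688360
sqrt(85688360) = 9256.8007
t = 9256.8007 / 5272 = 1.7558 s

1.7558


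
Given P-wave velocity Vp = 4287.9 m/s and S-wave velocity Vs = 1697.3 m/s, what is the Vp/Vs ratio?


Vp/Vs = 4287.9 / 1697.3
= 2.5263

2.5263


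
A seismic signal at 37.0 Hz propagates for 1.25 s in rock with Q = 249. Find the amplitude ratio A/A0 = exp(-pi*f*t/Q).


pi*f*t/Q = pi*37.0*1.25/249 = 0.583529
A/A0 = exp(-0.583529) = 0.557926

0.557926


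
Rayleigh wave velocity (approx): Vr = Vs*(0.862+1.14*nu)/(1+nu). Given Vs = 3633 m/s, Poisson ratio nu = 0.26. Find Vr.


Numerator factor = 0.862 + 1.14*0.26 = 1.1584
Denominator = 1 + 0.26 = 1.26
Vr = 3633 * 1.1584 / 1.26 = 3340.05 m/s

3340.05


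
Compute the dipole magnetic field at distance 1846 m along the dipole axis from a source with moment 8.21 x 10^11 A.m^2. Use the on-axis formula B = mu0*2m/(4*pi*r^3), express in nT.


m = 8.21 x 10^11 = 821000000000 A.m^2
2m = 1642000000000 A.m^2
r^3 = 1846^3 = 6290643736
B = (4pi*10^-7) * 1642000000000 / (4*pi * 6290643736) * 1e9
= 2063398.054878 / 79050560589.47 * 1e9
= 26102.2571 nT

26102.2571


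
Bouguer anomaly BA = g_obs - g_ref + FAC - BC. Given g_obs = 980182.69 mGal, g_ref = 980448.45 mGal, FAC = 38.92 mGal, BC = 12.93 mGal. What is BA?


BA = g_obs - g_ref + FAC - BC
= 980182.69 - 980448.45 + 38.92 - 12.93
= -239.77 mGal

-239.77


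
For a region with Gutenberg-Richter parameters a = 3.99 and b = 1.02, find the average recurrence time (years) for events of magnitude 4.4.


log10(N) = 3.99 - 1.02*4.4 = -0.498
N = 10^-0.498 = 0.317687
T = 1/N = 1/0.317687 = 3.1477 years

3.1477


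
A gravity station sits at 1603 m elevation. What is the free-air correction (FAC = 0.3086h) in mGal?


FAC = 0.3086 * h
= 0.3086 * 1603
= 494.6858 mGal

494.6858


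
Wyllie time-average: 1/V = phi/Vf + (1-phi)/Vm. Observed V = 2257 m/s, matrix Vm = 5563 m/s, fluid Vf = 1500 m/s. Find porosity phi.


1/V - 1/Vm = 1/2257 - 1/5563 = 0.00026331
1/Vf - 1/Vm = 1/1500 - 1/5563 = 0.00048691
phi = 0.00026331 / 0.00048691 = 0.5408

0.5408


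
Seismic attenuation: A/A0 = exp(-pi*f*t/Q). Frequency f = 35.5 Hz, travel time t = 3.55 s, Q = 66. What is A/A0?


pi*f*t/Q = pi*35.5*3.55/66 = 5.998776
A/A0 = exp(-5.998776) = 0.002482

0.002482


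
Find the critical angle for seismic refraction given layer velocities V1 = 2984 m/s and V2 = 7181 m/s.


V1/V2 = 2984/7181 = 0.415541
theta_c = arcsin(0.415541) = 24.5534 degrees

24.5534


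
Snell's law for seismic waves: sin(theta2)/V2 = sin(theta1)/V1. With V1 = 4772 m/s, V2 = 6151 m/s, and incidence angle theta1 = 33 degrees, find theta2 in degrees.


sin(theta1) = sin(33 deg) = 0.544639
sin(theta2) = V2/V1 * sin(theta1) = 6151/4772 * 0.544639 = 0.702027
theta2 = arcsin(0.702027) = 44.5899 degrees

44.5899


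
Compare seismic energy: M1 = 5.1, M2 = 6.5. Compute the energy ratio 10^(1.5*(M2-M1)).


M2 - M1 = 6.5 - 5.1 = 1.4
1.5 * 1.4 = 2.1
ratio = 10^2.1 = 125.89

125.89


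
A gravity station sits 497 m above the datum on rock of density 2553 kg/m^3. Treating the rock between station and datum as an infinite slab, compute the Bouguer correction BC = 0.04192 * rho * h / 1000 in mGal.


BC = 0.04192 * rho * h / 1000
= 0.04192 * 2553 * 497 / 1000
= 53.1898 mGal

53.1898


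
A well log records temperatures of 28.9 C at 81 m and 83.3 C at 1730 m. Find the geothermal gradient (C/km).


dT = 83.3 - 28.9 = 54.4 C
dz = 1730 - 81 = 1649 m
gradient = dT/dz * 1000 = 54.4/1649 * 1000 = 32.9897 C/km

32.9897


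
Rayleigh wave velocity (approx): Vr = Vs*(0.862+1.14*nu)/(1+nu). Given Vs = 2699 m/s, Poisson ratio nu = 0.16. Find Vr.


Numerator factor = 0.862 + 1.14*0.16 = 1.0444
Denominator = 1 + 0.16 = 1.16
Vr = 2699 * 1.0444 / 1.16 = 2430.03 m/s

2430.03


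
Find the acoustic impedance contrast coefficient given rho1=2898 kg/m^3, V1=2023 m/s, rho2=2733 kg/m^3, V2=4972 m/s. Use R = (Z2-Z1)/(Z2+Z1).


Z1 = 2898 * 2023 = 5862654
Z2 = 2733 * 4972 = 13588476
R = (13588476 - 5862654) / (13588476 + 5862654) = 7725822 / 19451130 = 0.3972

0.3972


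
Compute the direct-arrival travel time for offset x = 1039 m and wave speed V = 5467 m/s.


t = x / V
= 1039 / 5467
= 0.19 s

0.19


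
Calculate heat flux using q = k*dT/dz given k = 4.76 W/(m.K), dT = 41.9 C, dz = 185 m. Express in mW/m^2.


q = k * dT / dz * 1000
= 4.76 * 41.9 / 185 * 1000
= 1.078076 * 1000
= 1078.0757 mW/m^2

1078.0757


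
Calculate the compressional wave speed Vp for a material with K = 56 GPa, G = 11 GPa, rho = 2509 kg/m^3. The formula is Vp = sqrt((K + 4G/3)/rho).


First compute the effective modulus:
K + 4G/3 = 56e9 + 4*11e9/3 = 70666666666.67 Pa
Then divide by density:
70666666666.67 / 2509 = 28165271.6886 Pa/(kg/m^3)
Take the square root:
Vp = sqrt(28165271.6886) = 5307.1 m/s

5307.1


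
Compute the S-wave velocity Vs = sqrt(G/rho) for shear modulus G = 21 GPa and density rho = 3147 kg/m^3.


Convert G to Pa: G = 21e9 Pa
Compute G/rho = 21e9 / 3147 = 6673021.9256
Vs = sqrt(6673021.9256) = 2583.22 m/s

2583.22


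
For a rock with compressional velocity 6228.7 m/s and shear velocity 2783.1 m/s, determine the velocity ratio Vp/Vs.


Vp/Vs = 6228.7 / 2783.1
= 2.238

2.238


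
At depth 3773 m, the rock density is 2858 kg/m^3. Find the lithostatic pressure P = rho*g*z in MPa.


P = rho * g * z / 1e6
= 2858 * 9.81 * 3773 / 1e6
= 105783525.54 / 1e6
= 105.7835 MPa

105.7835


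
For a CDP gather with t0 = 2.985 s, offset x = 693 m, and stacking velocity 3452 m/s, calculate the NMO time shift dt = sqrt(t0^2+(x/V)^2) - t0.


x/Vnmo = 693/3452 = 0.200753
(x/Vnmo)^2 = 0.040302
t0^2 = 8.910225
sqrt(8.910225 + 0.040302) = 2.991743
dt = 2.991743 - 2.985 = 0.006743

0.006743


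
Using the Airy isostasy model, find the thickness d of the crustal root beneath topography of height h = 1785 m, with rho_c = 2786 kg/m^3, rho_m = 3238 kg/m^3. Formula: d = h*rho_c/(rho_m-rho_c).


rho_m - rho_c = 3238 - 2786 = 452
d = 1785 * 2786 / 452
= 4973010 / 452
= 11002.23 m

11002.23


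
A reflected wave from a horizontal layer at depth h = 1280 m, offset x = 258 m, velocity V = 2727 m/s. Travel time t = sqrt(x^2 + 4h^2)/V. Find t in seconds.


x^2 + 4h^2 = 258^2 + 4*1280^2 = 66564 + 6553600 = 6620164
sqrt(6620164) = 2572.9679
t = 2572.9679 / 2727 = 0.9435 s

0.9435


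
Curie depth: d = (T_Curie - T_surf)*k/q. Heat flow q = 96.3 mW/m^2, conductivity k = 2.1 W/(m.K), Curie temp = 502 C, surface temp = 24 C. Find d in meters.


T_Curie - T_surf = 502 - 24 = 478 C
Convert q to W/m^2: 96.3 mW/m^2 = 0.0963 W/m^2
d = 478 * 2.1 / 0.0963 = 10423.68 m

10423.68


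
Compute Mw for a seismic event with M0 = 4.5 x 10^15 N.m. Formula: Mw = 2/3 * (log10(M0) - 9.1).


log10(M0) = log10(4.5 x 10^15) = 15.6532
Mw = 2/3 * (15.6532 - 9.1)
= 2/3 * 6.5532
= 4.37

4.37


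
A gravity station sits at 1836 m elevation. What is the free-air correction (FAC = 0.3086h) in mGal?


FAC = 0.3086 * h
= 0.3086 * 1836
= 566.5896 mGal

566.5896


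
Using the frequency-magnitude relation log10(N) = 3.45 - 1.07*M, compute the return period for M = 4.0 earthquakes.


log10(N) = 3.45 - 1.07*4.0 = -0.83
N = 10^-0.83 = 0.147911
T = 1/N = 1/0.147911 = 6.7608 years

6.7608


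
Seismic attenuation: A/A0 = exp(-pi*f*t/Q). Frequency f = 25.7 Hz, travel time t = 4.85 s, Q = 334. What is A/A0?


pi*f*t/Q = pi*25.7*4.85/334 = 1.172407
A/A0 = exp(-1.172407) = 0.309621

0.309621


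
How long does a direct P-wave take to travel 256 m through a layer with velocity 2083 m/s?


t = x / V
= 256 / 2083
= 0.1229 s

0.1229


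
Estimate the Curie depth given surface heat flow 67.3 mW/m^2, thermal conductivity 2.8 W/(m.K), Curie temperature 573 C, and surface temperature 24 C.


T_Curie - T_surf = 573 - 24 = 549 C
Convert q to W/m^2: 67.3 mW/m^2 = 0.0673 W/m^2
d = 549 * 2.8 / 0.0673 = 22841.01 m

22841.01


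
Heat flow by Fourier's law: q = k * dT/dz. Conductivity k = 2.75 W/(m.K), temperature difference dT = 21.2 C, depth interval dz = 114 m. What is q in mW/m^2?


q = k * dT / dz * 1000
= 2.75 * 21.2 / 114 * 1000
= 0.511404 * 1000
= 511.4035 mW/m^2

511.4035


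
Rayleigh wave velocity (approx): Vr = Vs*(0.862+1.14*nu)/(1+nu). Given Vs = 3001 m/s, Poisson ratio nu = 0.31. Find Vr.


Numerator factor = 0.862 + 1.14*0.31 = 1.2154
Denominator = 1 + 0.31 = 1.31
Vr = 3001 * 1.2154 / 1.31 = 2784.29 m/s

2784.29


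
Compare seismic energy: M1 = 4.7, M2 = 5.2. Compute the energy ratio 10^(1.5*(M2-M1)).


M2 - M1 = 5.2 - 4.7 = 0.5
1.5 * 0.5 = 0.75
ratio = 10^0.75 = 5.62

5.62


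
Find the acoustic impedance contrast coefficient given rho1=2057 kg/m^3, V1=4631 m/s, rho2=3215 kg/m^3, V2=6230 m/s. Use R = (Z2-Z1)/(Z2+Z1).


Z1 = 2057 * 4631 = 9525967
Z2 = 3215 * 6230 = 20029450
R = (20029450 - 9525967) / (20029450 + 9525967) = 10503483 / 29555417 = 0.3554

0.3554


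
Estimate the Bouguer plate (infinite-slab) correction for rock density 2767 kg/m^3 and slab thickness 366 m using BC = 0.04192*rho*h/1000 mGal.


BC = 0.04192 * rho * h / 1000
= 0.04192 * 2767 * 366 / 1000
= 42.4533 mGal

42.4533


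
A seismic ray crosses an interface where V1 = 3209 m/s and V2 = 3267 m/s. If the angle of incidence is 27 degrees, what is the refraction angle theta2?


sin(theta1) = sin(27 deg) = 0.45399
sin(theta2) = V2/V1 * sin(theta1) = 3267/3209 * 0.45399 = 0.462196
theta2 = arcsin(0.462196) = 27.5289 degrees

27.5289


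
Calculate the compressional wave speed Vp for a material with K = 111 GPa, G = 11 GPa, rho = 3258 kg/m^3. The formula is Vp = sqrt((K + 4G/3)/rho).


First compute the effective modulus:
K + 4G/3 = 111e9 + 4*11e9/3 = 125666666666.67 Pa
Then divide by density:
125666666666.67 / 3258 = 38571720.8922 Pa/(kg/m^3)
Take the square root:
Vp = sqrt(38571720.8922) = 6210.61 m/s

6210.61


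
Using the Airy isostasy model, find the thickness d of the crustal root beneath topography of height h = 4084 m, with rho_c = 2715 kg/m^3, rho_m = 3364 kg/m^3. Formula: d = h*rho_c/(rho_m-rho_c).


rho_m - rho_c = 3364 - 2715 = 649
d = 4084 * 2715 / 649
= 11088060 / 649
= 17084.84 m

17084.84


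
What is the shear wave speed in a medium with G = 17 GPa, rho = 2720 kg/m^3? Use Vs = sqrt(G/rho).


Convert G to Pa: G = 17e9 Pa
Compute G/rho = 17e9 / 2720 = 6250000.0
Vs = sqrt(6250000.0) = 2500.0 m/s

2500.0


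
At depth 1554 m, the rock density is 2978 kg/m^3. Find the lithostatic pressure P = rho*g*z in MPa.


P = rho * g * z / 1e6
= 2978 * 9.81 * 1554 / 1e6
= 45398835.72 / 1e6
= 45.3988 MPa

45.3988


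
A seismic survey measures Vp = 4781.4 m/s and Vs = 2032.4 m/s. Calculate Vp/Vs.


Vp/Vs = 4781.4 / 2032.4
= 2.3526

2.3526


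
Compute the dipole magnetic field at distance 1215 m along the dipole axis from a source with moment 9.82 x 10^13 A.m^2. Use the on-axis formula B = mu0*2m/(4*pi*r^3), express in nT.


m = 9.82 x 10^13 = 98200000000000 A.m^2
2m = 196400000000000 A.m^2
r^3 = 1215^3 = 1793613375
B = (4pi*10^-7) * 196400000000000 / (4*pi * 1793613375) * 1e9
= 246803518.866014 / 22539210409.12 * 1e9
= 10949962.9484 nT

10949962.9484


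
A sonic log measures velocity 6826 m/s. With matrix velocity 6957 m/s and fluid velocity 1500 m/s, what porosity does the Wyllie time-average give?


1/V - 1/Vm = 1/6826 - 1/6957 = 2.76e-06
1/Vf - 1/Vm = 1/1500 - 1/6957 = 0.00052293
phi = 2.76e-06 / 0.00052293 = 0.0053

0.0053


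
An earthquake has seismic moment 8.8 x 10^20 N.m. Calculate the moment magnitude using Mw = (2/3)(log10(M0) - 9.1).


log10(M0) = log10(8.8 x 10^20) = 20.9445
Mw = 2/3 * (20.9445 - 9.1)
= 2/3 * 11.8445
= 7.9

7.9


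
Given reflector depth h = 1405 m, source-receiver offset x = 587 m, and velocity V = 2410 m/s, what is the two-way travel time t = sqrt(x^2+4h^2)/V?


x^2 + 4h^2 = 587^2 + 4*1405^2 = 344569 + 7896100 = 8240669
sqrt(8240669) = 2870.6565
t = 2870.6565 / 2410 = 1.1911 s

1.1911


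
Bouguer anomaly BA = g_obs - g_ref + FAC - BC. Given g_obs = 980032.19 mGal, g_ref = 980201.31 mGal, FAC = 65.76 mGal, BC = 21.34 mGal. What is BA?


BA = g_obs - g_ref + FAC - BC
= 980032.19 - 980201.31 + 65.76 - 21.34
= -124.7 mGal

-124.7


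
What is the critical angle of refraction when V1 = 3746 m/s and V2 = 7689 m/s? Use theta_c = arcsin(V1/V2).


V1/V2 = 3746/7689 = 0.487189
theta_c = arcsin(0.487189) = 29.156 degrees

29.156


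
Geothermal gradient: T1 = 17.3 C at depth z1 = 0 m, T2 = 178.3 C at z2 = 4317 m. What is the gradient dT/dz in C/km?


dT = 178.3 - 17.3 = 161.0 C
dz = 4317 - 0 = 4317 m
gradient = dT/dz * 1000 = 161.0/4317 * 1000 = 37.2944 C/km

37.2944


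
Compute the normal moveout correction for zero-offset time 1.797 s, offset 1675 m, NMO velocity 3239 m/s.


x/Vnmo = 1675/3239 = 0.517135
(x/Vnmo)^2 = 0.267429
t0^2 = 3.229209
sqrt(3.229209 + 0.267429) = 1.86993
dt = 1.86993 - 1.797 = 0.07293

0.07293


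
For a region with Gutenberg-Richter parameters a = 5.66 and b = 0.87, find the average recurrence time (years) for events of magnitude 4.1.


log10(N) = 5.66 - 0.87*4.1 = 2.093
N = 10^2.093 = 123.879659
T = 1/N = 1/123.879659 = 0.0081 years

0.0081


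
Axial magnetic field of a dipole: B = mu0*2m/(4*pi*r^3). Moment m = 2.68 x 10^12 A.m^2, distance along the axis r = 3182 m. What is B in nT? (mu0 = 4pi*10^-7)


m = 2.68 x 10^12 = 2680000000000 A.m^2
2m = 5360000000000 A.m^2
r^3 = 3182^3 = 32218144568
B = (4pi*10^-7) * 5360000000000 / (4*pi * 32218144568) * 1e9
= 6735574.649297 / 404865145148.49 * 1e9
= 16636.5881 nT

16636.5881


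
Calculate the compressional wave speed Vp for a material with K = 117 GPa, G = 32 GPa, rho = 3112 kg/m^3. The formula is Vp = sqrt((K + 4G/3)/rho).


First compute the effective modulus:
K + 4G/3 = 117e9 + 4*32e9/3 = 159666666666.67 Pa
Then divide by density:
159666666666.67 / 3112 = 51306769.4944 Pa/(kg/m^3)
Take the square root:
Vp = sqrt(51306769.4944) = 7162.87 m/s

7162.87


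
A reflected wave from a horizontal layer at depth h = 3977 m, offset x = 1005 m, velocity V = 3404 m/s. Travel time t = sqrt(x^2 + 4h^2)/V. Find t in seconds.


x^2 + 4h^2 = 1005^2 + 4*3977^2 = 1010025 + 63266116 = 64276141
sqrt(64276141) = 8017.2402
t = 8017.2402 / 3404 = 2.3552 s

2.3552


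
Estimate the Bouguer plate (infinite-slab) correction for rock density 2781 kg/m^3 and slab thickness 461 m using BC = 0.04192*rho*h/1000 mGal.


BC = 0.04192 * rho * h / 1000
= 0.04192 * 2781 * 461 / 1000
= 53.7432 mGal

53.7432


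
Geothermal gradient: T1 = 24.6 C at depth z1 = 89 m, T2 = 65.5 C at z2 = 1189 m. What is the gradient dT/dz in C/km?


dT = 65.5 - 24.6 = 40.9 C
dz = 1189 - 89 = 1100 m
gradient = dT/dz * 1000 = 40.9/1100 * 1000 = 37.1818 C/km

37.1818


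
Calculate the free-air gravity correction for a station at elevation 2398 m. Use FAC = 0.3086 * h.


FAC = 0.3086 * h
= 0.3086 * 2398
= 740.0228 mGal

740.0228


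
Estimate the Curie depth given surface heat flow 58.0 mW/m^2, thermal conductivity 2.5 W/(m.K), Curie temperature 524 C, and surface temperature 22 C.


T_Curie - T_surf = 524 - 22 = 502 C
Convert q to W/m^2: 58.0 mW/m^2 = 0.058 W/m^2
d = 502 * 2.5 / 0.058 = 21637.93 m

21637.93


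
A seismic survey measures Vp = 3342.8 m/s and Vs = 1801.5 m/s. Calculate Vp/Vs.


Vp/Vs = 3342.8 / 1801.5
= 1.8556

1.8556


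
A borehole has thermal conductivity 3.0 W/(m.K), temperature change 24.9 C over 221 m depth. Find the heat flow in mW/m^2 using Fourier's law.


q = k * dT / dz * 1000
= 3.0 * 24.9 / 221 * 1000
= 0.338009 * 1000
= 338.009 mW/m^2

338.009


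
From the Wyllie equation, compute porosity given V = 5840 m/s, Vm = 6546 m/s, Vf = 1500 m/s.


1/V - 1/Vm = 1/5840 - 1/6546 = 1.847e-05
1/Vf - 1/Vm = 1/1500 - 1/6546 = 0.0005139
phi = 1.847e-05 / 0.0005139 = 0.0359

0.0359


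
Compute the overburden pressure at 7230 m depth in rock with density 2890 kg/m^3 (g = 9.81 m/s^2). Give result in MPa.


P = rho * g * z / 1e6
= 2890 * 9.81 * 7230 / 1e6
= 204977007.0 / 1e6
= 204.977 MPa

204.977


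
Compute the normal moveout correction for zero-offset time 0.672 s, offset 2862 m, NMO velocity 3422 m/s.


x/Vnmo = 2862/3422 = 0.836353
(x/Vnmo)^2 = 0.699486
t0^2 = 0.451584
sqrt(0.451584 + 0.699486) = 1.072879
dt = 1.072879 - 0.672 = 0.400879

0.400879


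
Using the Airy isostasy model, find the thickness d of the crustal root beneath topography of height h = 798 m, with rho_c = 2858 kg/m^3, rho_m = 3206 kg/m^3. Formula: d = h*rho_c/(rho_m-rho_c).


rho_m - rho_c = 3206 - 2858 = 348
d = 798 * 2858 / 348
= 2280684 / 348
= 6553.69 m

6553.69


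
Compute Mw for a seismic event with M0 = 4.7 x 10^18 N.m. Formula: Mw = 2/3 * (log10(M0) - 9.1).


log10(M0) = log10(4.7 x 10^18) = 18.6721
Mw = 2/3 * (18.6721 - 9.1)
= 2/3 * 9.5721
= 6.38

6.38


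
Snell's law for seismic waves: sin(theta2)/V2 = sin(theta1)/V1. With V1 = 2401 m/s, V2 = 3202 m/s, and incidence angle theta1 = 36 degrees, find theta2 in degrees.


sin(theta1) = sin(36 deg) = 0.587785
sin(theta2) = V2/V1 * sin(theta1) = 3202/2401 * 0.587785 = 0.783877
theta2 = arcsin(0.783877) = 51.6169 degrees

51.6169


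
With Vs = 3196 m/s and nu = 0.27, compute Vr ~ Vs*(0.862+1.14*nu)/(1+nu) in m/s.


Numerator factor = 0.862 + 1.14*0.27 = 1.1698
Denominator = 1 + 0.27 = 1.27
Vr = 3196 * 1.1698 / 1.27 = 2943.84 m/s

2943.84


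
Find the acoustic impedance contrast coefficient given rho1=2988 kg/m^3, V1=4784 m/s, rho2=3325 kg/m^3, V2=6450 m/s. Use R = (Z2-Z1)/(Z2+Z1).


Z1 = 2988 * 4784 = 14294592
Z2 = 3325 * 6450 = 21446250
R = (21446250 - 14294592) / (21446250 + 14294592) = 7151658 / 35740842 = 0.2001

0.2001


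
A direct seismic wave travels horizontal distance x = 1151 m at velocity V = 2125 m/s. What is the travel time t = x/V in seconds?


t = x / V
= 1151 / 2125
= 0.5416 s

0.5416


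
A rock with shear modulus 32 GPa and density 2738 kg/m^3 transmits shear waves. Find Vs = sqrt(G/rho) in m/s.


Convert G to Pa: G = 32e9 Pa
Compute G/rho = 32e9 / 2738 = 11687363.0387
Vs = sqrt(11687363.0387) = 3418.68 m/s

3418.68


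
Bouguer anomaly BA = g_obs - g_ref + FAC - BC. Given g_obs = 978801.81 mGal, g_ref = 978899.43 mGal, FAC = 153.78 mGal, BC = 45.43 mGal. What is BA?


BA = g_obs - g_ref + FAC - BC
= 978801.81 - 978899.43 + 153.78 - 45.43
= 10.73 mGal

10.73


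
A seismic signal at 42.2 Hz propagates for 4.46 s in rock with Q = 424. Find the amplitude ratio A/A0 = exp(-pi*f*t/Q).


pi*f*t/Q = pi*42.2*4.46/424 = 1.394541
A/A0 = exp(-1.394541) = 0.247947

0.247947


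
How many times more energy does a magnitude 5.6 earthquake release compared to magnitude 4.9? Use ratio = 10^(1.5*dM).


M2 - M1 = 5.6 - 4.9 = 0.7
1.5 * 0.7 = 1.05
ratio = 10^1.05 = 11.22

11.22


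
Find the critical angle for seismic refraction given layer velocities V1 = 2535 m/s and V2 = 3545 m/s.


V1/V2 = 2535/3545 = 0.715092
theta_c = arcsin(0.715092) = 45.6507 degrees

45.6507


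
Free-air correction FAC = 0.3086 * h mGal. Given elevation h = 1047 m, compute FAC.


FAC = 0.3086 * h
= 0.3086 * 1047
= 323.1042 mGal

323.1042


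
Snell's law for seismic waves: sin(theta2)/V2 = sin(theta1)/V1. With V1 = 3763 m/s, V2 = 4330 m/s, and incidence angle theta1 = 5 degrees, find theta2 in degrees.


sin(theta1) = sin(5 deg) = 0.087156
sin(theta2) = V2/V1 * sin(theta1) = 4330/3763 * 0.087156 = 0.100288
theta2 = arcsin(0.100288) = 5.7558 degrees

5.7558


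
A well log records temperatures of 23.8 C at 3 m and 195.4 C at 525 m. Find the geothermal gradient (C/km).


dT = 195.4 - 23.8 = 171.6 C
dz = 525 - 3 = 522 m
gradient = dT/dz * 1000 = 171.6/522 * 1000 = 328.7356 C/km

328.7356


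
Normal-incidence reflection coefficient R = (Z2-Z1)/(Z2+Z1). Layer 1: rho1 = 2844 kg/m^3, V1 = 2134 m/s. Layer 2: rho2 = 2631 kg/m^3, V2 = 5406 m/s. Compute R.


Z1 = 2844 * 2134 = 6069096
Z2 = 2631 * 5406 = 14223186
R = (14223186 - 6069096) / (14223186 + 6069096) = 8154090 / 20292282 = 0.4018

0.4018


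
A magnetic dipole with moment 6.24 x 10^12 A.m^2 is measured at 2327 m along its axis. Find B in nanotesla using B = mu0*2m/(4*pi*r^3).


m = 6.24 x 10^12 = 6240000000000 A.m^2
2m = 12480000000000 A.m^2
r^3 = 2327^3 = 12600539783
B = (4pi*10^-7) * 12480000000000 / (4*pi * 12600539783) * 1e9
= 15682830.52672 / 158343052854.15 * 1e9
= 99043.376 nT

99043.376


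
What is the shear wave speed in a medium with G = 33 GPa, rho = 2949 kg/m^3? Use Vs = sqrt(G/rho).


Convert G to Pa: G = 33e9 Pa
Compute G/rho = 33e9 / 2949 = 11190233.9776
Vs = sqrt(11190233.9776) = 3345.18 m/s

3345.18


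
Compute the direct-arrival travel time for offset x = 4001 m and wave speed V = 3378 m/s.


t = x / V
= 4001 / 3378
= 1.1844 s

1.1844


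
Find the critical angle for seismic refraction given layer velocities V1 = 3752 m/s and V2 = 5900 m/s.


V1/V2 = 3752/5900 = 0.635932
theta_c = arcsin(0.635932) = 39.4892 degrees

39.4892


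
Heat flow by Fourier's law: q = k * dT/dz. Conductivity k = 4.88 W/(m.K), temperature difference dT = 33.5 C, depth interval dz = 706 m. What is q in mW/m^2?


q = k * dT / dz * 1000
= 4.88 * 33.5 / 706 * 1000
= 0.231558 * 1000
= 231.5581 mW/m^2

231.5581


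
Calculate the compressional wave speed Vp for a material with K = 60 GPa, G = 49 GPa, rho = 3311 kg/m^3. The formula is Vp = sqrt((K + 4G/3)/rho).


First compute the effective modulus:
K + 4G/3 = 60e9 + 4*49e9/3 = 125333333333.33 Pa
Then divide by density:
125333333333.33 / 3311 = 37853619.249 Pa/(kg/m^3)
Take the square root:
Vp = sqrt(37853619.249) = 6152.53 m/s

6152.53


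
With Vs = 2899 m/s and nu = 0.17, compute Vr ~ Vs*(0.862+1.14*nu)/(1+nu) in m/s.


Numerator factor = 0.862 + 1.14*0.17 = 1.0558
Denominator = 1 + 0.17 = 1.17
Vr = 2899 * 1.0558 / 1.17 = 2616.04 m/s

2616.04


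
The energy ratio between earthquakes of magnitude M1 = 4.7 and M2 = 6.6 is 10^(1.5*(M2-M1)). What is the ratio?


M2 - M1 = 6.6 - 4.7 = 1.9
1.5 * 1.9 = 2.85
ratio = 10^2.85 = 707.95

707.95


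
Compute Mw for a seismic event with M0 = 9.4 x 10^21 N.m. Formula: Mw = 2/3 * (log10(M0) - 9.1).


log10(M0) = log10(9.4 x 10^21) = 21.9731
Mw = 2/3 * (21.9731 - 9.1)
= 2/3 * 12.8731
= 8.58

8.58


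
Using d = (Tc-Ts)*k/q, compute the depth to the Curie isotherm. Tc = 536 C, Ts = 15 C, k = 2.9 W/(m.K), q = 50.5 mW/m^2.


T_Curie - T_surf = 536 - 15 = 521 C
Convert q to W/m^2: 50.5 mW/m^2 = 0.0505 W/m^2
d = 521 * 2.9 / 0.0505 = 29918.81 m

29918.81


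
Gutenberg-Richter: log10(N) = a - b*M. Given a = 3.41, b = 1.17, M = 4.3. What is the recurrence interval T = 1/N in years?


log10(N) = 3.41 - 1.17*4.3 = -1.621
N = 10^-1.621 = 0.023933
T = 1/N = 1/0.023933 = 41.783 years

41.783


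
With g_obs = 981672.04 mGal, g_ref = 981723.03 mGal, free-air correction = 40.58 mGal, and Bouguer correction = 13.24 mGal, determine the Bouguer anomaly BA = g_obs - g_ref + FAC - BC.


BA = g_obs - g_ref + FAC - BC
= 981672.04 - 981723.03 + 40.58 - 13.24
= -23.65 mGal

-23.65


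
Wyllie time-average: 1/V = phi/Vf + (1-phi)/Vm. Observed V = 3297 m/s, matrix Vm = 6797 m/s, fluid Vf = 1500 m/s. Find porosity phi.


1/V - 1/Vm = 1/3297 - 1/6797 = 0.00015618
1/Vf - 1/Vm = 1/1500 - 1/6797 = 0.00051954
phi = 0.00015618 / 0.00051954 = 0.3006

0.3006


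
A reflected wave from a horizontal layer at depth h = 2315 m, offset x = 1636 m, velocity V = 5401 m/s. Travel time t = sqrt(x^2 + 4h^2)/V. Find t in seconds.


x^2 + 4h^2 = 1636^2 + 4*2315^2 = 2676496 + 21436900 = 24113396
sqrt(24113396) = 4910.5393
t = 4910.5393 / 5401 = 0.9092 s

0.9092


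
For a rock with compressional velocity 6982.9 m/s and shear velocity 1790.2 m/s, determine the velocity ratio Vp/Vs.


Vp/Vs = 6982.9 / 1790.2
= 3.9006

3.9006


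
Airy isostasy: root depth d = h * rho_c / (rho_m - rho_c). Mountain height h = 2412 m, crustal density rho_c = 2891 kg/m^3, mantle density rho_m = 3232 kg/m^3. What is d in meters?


rho_m - rho_c = 3232 - 2891 = 341
d = 2412 * 2891 / 341
= 6973092 / 341
= 20448.95 m

20448.95


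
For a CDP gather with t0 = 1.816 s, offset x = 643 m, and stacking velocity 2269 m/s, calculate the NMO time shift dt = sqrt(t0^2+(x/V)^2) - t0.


x/Vnmo = 643/2269 = 0.283385
(x/Vnmo)^2 = 0.080307
t0^2 = 3.297856
sqrt(3.297856 + 0.080307) = 1.837978
dt = 1.837978 - 1.816 = 0.021978

0.021978


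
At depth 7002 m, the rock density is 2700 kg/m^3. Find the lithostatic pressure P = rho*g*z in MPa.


P = rho * g * z / 1e6
= 2700 * 9.81 * 7002 / 1e6
= 185461974.0 / 1e6
= 185.462 MPa

185.462


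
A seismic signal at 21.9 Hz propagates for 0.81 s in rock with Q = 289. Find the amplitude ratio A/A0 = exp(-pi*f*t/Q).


pi*f*t/Q = pi*21.9*0.81/289 = 0.192833
A/A0 = exp(-0.192833) = 0.82462

0.82462


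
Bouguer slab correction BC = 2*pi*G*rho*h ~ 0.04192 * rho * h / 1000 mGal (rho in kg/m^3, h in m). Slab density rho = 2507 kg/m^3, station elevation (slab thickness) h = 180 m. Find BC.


BC = 0.04192 * rho * h / 1000
= 0.04192 * 2507 * 180 / 1000
= 18.9168 mGal

18.9168


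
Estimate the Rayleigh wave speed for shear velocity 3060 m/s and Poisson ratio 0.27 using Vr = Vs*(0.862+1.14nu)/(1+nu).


Numerator factor = 0.862 + 1.14*0.27 = 1.1698
Denominator = 1 + 0.27 = 1.27
Vr = 3060 * 1.1698 / 1.27 = 2818.57 m/s

2818.57


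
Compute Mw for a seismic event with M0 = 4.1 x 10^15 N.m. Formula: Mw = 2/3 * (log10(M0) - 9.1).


log10(M0) = log10(4.1 x 10^15) = 15.6128
Mw = 2/3 * (15.6128 - 9.1)
= 2/3 * 6.5128
= 4.34

4.34


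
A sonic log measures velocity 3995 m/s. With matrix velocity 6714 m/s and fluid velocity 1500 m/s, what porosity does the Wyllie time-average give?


1/V - 1/Vm = 1/3995 - 1/6714 = 0.00010137
1/Vf - 1/Vm = 1/1500 - 1/6714 = 0.00051772
phi = 0.00010137 / 0.00051772 = 0.1958

0.1958


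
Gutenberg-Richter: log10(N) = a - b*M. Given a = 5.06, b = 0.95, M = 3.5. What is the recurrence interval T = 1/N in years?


log10(N) = 5.06 - 0.95*3.5 = 1.735
N = 10^1.735 = 54.325033
T = 1/N = 1/54.325033 = 0.0184 years

0.0184


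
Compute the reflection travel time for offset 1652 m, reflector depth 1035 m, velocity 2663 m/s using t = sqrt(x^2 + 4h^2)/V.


x^2 + 4h^2 = 1652^2 + 4*1035^2 = 2729104 + 4284900 = 7014004
sqrt(7014004) = 2648.3965
t = 2648.3965 / 2663 = 0.9945 s

0.9945


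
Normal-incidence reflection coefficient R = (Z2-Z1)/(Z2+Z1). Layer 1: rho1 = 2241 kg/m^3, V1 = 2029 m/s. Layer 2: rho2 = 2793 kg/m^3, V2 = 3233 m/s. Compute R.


Z1 = 2241 * 2029 = 4546989
Z2 = 2793 * 3233 = 9029769
R = (9029769 - 4546989) / (9029769 + 4546989) = 4482780 / 13576758 = 0.3302

0.3302


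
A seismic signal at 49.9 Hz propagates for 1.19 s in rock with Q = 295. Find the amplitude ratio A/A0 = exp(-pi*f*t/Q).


pi*f*t/Q = pi*49.9*1.19/295 = 0.632376
A/A0 = exp(-0.632376) = 0.531328

0.531328


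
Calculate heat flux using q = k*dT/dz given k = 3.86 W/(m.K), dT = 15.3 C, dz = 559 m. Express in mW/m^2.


q = k * dT / dz * 1000
= 3.86 * 15.3 / 559 * 1000
= 0.105649 * 1000
= 105.6494 mW/m^2

105.6494
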